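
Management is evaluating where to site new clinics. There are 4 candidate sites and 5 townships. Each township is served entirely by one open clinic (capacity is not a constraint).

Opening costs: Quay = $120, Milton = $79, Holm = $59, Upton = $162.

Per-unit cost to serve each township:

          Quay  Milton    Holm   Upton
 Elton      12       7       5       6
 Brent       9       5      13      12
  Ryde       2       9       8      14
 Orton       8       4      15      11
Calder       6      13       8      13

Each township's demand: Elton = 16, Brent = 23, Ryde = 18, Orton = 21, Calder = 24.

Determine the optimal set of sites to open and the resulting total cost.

For any fixed open set, each township goes to its cheapest open site; total = fixed + service.
{Quay, Milton}: Elton→Milton 7·16=112, Brent→Milton 5·23=115, Ryde→Quay 2·18=36, Orton→Milton 4·21=84, Calder→Quay 6·24=144. Service 491; fixed 199; total 690.
{Quay, Milton, Holm}: service 459 + fixed 258 = 717
{Milton, Holm}: Elton→Holm 5·16=80, Brent→Milton 5·23=115, Ryde→Holm 8·18=144, Orton→Milton 4·21=84, Calder→Holm 8·24=192. Service 615; fixed 138; total 753.
{Quay, Milton, Holm, Upton}: service 459 + fixed 420 = 879
No other subset beats 690.

Open Quay and Milton; minimum total cost 690.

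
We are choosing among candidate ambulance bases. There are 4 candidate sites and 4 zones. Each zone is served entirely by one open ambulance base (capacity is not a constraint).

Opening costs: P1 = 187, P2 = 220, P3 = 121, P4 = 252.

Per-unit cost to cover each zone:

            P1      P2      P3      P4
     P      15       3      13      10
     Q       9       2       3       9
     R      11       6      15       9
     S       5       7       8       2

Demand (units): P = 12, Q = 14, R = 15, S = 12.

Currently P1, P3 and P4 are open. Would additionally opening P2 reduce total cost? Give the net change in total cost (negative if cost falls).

Current service cost with {P1, P3, P4}: 321.
Adding P2: each zone re-picks its cheapest; new service cost 178, saving 143.
Extra fixed cost: 220. Net change = 220 − 143 = 77.
(Totals: 881 → 958.)

No — net change +77 (cost rises by 77).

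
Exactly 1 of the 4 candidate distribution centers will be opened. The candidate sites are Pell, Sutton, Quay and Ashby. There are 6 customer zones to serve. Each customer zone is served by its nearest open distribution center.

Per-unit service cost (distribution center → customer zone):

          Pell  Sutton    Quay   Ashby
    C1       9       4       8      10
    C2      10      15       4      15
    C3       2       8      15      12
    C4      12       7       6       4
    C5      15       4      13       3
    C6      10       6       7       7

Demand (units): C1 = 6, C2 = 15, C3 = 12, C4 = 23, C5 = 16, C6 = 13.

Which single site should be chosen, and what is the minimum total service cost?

With exactly 1 open, each customer zone uses its cheapest among the chosen.
{Sutton}: C1→Sutton 4·6=24, C2→Sutton 15·15=225, C3→Sutton 8·12=96, C4→Sutton 7·23=161, C5→Sutton 4·16=64, C6→Sutton 6·13=78. Service cost 648.
{Ashby}: service cost 660
{Quay}: service cost 725
Among all 4 size-1 choices, {Sutton} is lowest.

Choose Sutton only; total service cost 648.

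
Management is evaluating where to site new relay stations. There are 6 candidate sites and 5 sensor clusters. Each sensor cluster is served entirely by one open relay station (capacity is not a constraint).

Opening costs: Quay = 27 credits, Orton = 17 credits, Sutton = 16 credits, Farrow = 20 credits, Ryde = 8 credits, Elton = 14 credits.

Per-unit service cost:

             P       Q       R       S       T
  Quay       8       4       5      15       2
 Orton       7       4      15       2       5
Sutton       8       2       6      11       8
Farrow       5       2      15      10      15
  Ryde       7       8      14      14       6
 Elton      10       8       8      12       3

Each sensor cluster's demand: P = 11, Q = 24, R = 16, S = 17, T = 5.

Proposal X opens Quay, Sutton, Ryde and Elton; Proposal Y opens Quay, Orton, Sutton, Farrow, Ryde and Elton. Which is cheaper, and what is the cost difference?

Proposal Y is cheaper by 138.

Proposal X: {Quay, Sutton, Ryde, Elton}: P→Ryde 7·11=77, Q→Sutton 2·24=48, R→Quay 5·16=80, S→Sutton 11·17=187, T→Quay 2·5=10. Service 402; fixed 65; total 467.
Proposal Y: {Quay, Orton, Sutton, Farrow, Ryde, Elton}: P→Farrow 5·11=55, Q→Sutton 2·24=48, R→Quay 5·16=80, S→Orton 2·17=34, T→Quay 2·5=10. Service 227; fixed 102; total 329.
Difference: |467 − 329| = 138.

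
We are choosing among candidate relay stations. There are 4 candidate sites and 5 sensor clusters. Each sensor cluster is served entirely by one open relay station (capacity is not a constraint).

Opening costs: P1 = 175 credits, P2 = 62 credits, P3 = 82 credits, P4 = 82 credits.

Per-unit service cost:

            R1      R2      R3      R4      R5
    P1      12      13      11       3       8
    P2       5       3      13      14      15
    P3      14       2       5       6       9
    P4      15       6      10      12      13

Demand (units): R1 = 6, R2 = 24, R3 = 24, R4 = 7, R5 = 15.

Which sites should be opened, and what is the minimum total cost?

For any fixed open set, each sensor cluster goes to its cheapest open site; total = fixed + service.
{P3}: R1→P3 14·6=84, R2→P3 2·24=48, R3→P3 5·24=120, R4→P3 6·7=42, R5→P3 9·15=135. Service 429; fixed 82; total 511.
{P2, P3}: R1→P2 5·6=30, R2→P3 2·24=48, R3→P3 5·24=120, R4→P3 6·7=42, R5→P3 9·15=135. Service 375; fixed 144; total 519.
{P3, P4}: R1→P3 14·6=84, R2→P3 2·24=48, R3→P3 5·24=120, R4→P3 6·7=42, R5→P3 9·15=135. Service 429; fixed 164; total 593.
{P1, P2, P3, P4}: R1→P2 5·6=30, R2→P3 2·24=48, R3→P3 5·24=120, R4→P1 3·7=21, R5→P1 8·15=120. Service 339; fixed 401; total 740.
No other subset beats 511.

Open P3 only; minimum total cost 511.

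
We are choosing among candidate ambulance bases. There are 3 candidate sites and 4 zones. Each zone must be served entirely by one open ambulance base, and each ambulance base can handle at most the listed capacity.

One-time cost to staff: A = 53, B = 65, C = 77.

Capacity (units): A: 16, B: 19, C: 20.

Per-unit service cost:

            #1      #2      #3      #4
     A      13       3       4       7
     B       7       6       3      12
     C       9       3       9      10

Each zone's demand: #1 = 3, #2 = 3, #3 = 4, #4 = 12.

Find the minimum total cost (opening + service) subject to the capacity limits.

Open {A, B}: #1→B 7·3=21, #2→A 3·3=9, #3→B 3·4=12, #4→A 7·12=84.
Loads: A carries 15/16, B carries 7/19. Service 126; fixed 118; total 244.
Next best feasible plan costs 253.

Minimum total cost: 244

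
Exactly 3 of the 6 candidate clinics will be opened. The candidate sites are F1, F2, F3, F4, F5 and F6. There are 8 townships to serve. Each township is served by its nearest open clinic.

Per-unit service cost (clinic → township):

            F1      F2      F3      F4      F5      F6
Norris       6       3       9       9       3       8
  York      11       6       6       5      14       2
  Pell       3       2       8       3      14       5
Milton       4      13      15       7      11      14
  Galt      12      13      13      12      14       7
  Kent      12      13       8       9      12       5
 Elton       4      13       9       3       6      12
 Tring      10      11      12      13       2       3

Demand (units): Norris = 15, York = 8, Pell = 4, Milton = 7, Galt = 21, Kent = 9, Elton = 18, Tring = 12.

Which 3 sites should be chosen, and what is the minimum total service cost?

With exactly 3 open, each township uses its cheapest among the chosen.
{F1, F5, F6}: Norris→F5 3·15=45, York→F6 2·8=16, Pell→F1 3·4=12, Milton→F1 4·7=28, Galt→F6 7·21=147, Kent→F6 5·9=45, Elton→F1 4·18=72, Tring→F5 2·12=24. Service cost 389.
{F4, F5, F6}: service cost 392
{F1, F2, F6}: service cost 397
Among all 20 size-3 choices, {F1, F5, F6} is lowest.

Choose F1, F5 and F6; total service cost 389.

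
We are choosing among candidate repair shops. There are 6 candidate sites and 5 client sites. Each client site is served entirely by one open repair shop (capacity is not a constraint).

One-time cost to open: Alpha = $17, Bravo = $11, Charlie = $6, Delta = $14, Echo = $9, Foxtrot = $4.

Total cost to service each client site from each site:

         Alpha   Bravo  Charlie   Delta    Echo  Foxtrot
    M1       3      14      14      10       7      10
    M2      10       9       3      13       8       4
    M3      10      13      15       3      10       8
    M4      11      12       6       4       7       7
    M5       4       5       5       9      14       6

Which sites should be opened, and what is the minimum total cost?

For any fixed open set, each client site goes to its cheapest open site; total = fixed + service.
{Foxtrot}: M1→Foxtrot 10, M2→Foxtrot 4, M3→Foxtrot 8, M4→Foxtrot 7, M5→Foxtrot 6. Service 35; fixed 4; total 39.
{Charlie, Foxtrot}: service 32 + fixed 10 = 42
{Charlie, Delta}: service 25 + fixed 20 = 45
{Alpha, Bravo, Charlie, Delta, Echo, Foxtrot}: service 17 + fixed 61 = 78
No other subset beats 39.

Open Foxtrot only; minimum total cost 39.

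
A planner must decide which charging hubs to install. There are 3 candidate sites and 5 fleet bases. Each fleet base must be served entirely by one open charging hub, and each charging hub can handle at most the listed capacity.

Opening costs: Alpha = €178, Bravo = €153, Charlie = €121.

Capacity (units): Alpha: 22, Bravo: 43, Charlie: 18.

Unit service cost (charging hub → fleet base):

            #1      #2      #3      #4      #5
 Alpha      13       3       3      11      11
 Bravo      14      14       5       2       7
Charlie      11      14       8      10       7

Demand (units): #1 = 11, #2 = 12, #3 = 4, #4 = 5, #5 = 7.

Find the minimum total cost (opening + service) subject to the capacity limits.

Open {Bravo}: #1→Bravo 14·11=154, #2→Bravo 14·12=168, #3→Bravo 5·4=20, #4→Bravo 2·5=10, #5→Bravo 7·7=49.
Loads: Bravo carries 39/43. Service 401; fixed 153; total 554.
Next best feasible plan costs 572.

Minimum total cost: 554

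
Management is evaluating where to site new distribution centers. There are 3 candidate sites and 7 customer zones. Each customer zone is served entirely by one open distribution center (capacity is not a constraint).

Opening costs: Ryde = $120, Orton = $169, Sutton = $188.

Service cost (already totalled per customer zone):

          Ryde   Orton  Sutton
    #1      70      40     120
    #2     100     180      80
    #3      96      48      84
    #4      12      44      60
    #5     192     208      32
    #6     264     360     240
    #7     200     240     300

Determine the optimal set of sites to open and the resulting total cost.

Open Ryde and Sutton; minimum total cost 1026.

For any fixed open set, each customer zone goes to its cheapest open site; total = fixed + service.
{Ryde, Sutton}: #1→Ryde 70, #2→Sutton 80, #3→Sutton 84, #4→Ryde 12, #5→Sutton 32, #6→Sutton 240, #7→Ryde 200. Service 718; fixed 308; total 1026.
{Ryde}: #1→Ryde 70, #2→Ryde 100, #3→Ryde 96, #4→Ryde 12, #5→Ryde 192, #6→Ryde 264, #7→Ryde 200. Service 934; fixed 120; total 1054.
{Orton, Sutton}: service 724 + fixed 357 = 1081
{Ryde, Orton, Sutton}: service 652 + fixed 477 = 1129
No other subset beats 1026.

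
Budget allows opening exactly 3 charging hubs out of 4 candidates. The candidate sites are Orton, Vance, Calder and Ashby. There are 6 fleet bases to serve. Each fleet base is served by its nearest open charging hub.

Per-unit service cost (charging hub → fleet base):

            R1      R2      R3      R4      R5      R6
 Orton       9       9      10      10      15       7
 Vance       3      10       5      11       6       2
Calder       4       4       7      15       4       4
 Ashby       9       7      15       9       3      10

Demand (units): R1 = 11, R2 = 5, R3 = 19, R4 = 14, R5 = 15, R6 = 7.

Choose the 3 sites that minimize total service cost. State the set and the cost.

Choose Vance, Calder and Ashby; total service cost 333.

With exactly 3 open, each fleet base uses its cheapest among the chosen.
{Vance, Calder, Ashby}: R1→Vance 3·11=33, R2→Calder 4·5=20, R3→Vance 5·19=95, R4→Ashby 9·14=126, R5→Ashby 3·15=45, R6→Vance 2·7=14. Service cost 333.
{Orton, Vance, Ashby}: service cost 348
{Orton, Vance, Calder}: service cost 362
Among all 4 size-3 choices, {Vance, Calder, Ashby} is lowest.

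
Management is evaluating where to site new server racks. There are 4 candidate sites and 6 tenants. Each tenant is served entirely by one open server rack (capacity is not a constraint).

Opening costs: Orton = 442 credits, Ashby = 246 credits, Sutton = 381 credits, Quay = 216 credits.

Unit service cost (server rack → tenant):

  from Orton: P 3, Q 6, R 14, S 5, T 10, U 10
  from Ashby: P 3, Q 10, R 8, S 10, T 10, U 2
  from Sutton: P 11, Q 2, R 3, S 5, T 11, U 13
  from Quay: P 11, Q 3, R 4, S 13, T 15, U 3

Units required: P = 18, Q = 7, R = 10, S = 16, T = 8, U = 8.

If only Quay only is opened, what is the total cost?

Each tenant is assigned to its cheapest site among the open ones.
{Quay}: P→Quay 11·18=198, Q→Quay 3·7=21, R→Quay 4·10=40, S→Quay 13·16=208, T→Quay 15·8=120, U→Quay 3·8=24. Service 611; fixed 216; total 827.

Total cost: 827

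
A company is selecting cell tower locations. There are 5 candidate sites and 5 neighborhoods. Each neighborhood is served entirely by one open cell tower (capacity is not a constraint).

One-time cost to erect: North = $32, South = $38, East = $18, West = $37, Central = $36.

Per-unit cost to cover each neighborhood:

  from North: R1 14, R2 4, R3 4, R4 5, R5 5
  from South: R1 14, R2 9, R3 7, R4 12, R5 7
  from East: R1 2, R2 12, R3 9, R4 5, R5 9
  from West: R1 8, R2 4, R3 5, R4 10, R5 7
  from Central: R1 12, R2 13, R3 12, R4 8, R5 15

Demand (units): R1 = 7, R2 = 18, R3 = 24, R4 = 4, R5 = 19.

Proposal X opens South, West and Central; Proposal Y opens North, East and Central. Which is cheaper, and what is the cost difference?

Proposal Y is cheaper by 141.

Proposal X: {South, West, Central}: R1→West 8·7=56, R2→West 4·18=72, R3→West 5·24=120, R4→Central 8·4=32, R5→South 7·19=133. Service 413; fixed 111; total 524.
Proposal Y: {North, East, Central}: R1→East 2·7=14, R2→North 4·18=72, R3→North 4·24=96, R4→North 5·4=20, R5→North 5·19=95. Service 297; fixed 86; total 383.
Difference: |524 − 383| = 141.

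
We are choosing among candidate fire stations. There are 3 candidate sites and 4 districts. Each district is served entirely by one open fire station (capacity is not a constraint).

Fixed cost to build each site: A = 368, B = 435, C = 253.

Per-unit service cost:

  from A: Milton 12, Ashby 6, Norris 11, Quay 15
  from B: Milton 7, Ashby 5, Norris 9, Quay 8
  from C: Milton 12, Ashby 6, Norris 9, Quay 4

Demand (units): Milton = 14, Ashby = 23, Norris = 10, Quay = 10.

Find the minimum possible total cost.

For any fixed open set, each district goes to its cheapest open site; total = fixed + service.
{C}: Milton→C 12·14=168, Ashby→C 6·23=138, Norris→C 9·10=90, Quay→C 4·10=40. Service 436; fixed 253; total 689.
{B}: service 383 + fixed 435 = 818
{A}: Milton→A 12·14=168, Ashby→A 6·23=138, Norris→A 11·10=110, Quay→A 15·10=150. Service 566; fixed 368; total 934.
{A, B, C}: Milton→B 7·14=98, Ashby→B 5·23=115, Norris→B 9·10=90, Quay→C 4·10=40. Service 343; fixed 1056; total 1399.
(All 7 nonempty subsets were checked; C only is lowest.)

Minimum total cost: 689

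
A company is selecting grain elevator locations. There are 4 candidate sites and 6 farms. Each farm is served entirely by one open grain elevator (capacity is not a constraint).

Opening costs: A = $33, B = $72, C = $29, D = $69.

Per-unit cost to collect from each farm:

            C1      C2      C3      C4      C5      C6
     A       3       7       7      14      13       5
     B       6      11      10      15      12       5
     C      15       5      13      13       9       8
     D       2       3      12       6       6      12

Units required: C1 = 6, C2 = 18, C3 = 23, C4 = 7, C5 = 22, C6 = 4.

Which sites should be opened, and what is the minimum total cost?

For any fixed open set, each farm goes to its cheapest open site; total = fixed + service.
{A, D}: C1→D 2·6=12, C2→D 3·18=54, C3→A 7·23=161, C4→D 6·7=42, C5→D 6·22=132, C6→A 5·4=20. Service 421; fixed 102; total 523.
{A, C, D}: C1→D 2·6=12, C2→D 3·18=54, C3→A 7·23=161, C4→D 6·7=42, C5→D 6·22=132, C6→A 5·4=20. Service 421; fixed 131; total 552.
{A, B, D}: C1→D 2·6=12, C2→D 3·18=54, C3→A 7·23=161, C4→D 6·7=42, C5→D 6·22=132, C6→A 5·4=20. Service 421; fixed 174; total 595.
{A, B, C, D}: C1→D 2·6=12, C2→D 3·18=54, C3→A 7·23=161, C4→D 6·7=42, C5→D 6·22=132, C6→A 5·4=20. Service 421; fixed 203; total 624.
No other subset beats 523.

Open A and D; minimum total cost 523.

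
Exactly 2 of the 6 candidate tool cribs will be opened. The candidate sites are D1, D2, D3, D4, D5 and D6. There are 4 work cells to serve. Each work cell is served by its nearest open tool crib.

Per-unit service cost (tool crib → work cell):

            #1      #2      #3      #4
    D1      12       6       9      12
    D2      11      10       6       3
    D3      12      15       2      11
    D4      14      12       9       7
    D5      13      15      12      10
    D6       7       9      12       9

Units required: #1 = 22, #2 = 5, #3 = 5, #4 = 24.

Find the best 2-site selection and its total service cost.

With exactly 2 open, each work cell uses its cheapest among the chosen.
{D2, D6}: #1→D6 7·22=154, #2→D6 9·5=45, #3→D2 6·5=30, #4→D2 3·24=72. Service cost 301.
{D1, D2}: service cost 374
{D2, D3}: service cost 374
Among all 15 size-2 choices, {D2, D6} is lowest.

Choose D2 and D6; total service cost 301.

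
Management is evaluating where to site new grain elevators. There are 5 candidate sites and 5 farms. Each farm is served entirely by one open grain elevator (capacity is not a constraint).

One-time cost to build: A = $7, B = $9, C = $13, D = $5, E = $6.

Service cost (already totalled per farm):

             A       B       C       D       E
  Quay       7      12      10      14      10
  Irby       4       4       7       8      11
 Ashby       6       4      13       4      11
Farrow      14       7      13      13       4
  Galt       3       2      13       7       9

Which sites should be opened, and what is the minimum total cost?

Open A and E; minimum total cost 37.

For any fixed open set, each farm goes to its cheapest open site; total = fixed + service.
{A, E}: Quay→A 7, Irby→A 4, Ashby→A 6, Farrow→E 4, Galt→A 3. Service 24; fixed 13; total 37.
{B}: Quay→B 12, Irby→B 4, Ashby→B 4, Farrow→B 7, Galt→B 2. Service 29; fixed 9; total 38.
{B, E}: service 24 + fixed 15 = 39
{A, B, C, D, E}: Quay→A 7, Irby→A 4, Ashby→B 4, Farrow→E 4, Galt→B 2. Service 21; fixed 40; total 61.
No other subset beats 37.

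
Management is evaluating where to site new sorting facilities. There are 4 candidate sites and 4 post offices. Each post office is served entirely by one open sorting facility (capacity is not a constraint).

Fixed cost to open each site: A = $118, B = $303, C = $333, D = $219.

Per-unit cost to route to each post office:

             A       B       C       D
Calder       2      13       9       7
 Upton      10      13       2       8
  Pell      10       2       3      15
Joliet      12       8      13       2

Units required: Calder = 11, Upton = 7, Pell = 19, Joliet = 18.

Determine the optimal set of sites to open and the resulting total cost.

For any fixed open set, each post office goes to its cheapest open site; total = fixed + service.
{A}: Calder→A 2·11=22, Upton→A 10·7=70, Pell→A 10·19=190, Joliet→A 12·18=216. Service 498; fixed 118; total 616.
{A, D}: Calder→A 2·11=22, Upton→D 8·7=56, Pell→A 10·19=190, Joliet→D 2·18=36. Service 304; fixed 337; total 641.
{D}: service 454 + fixed 219 = 673
{A, B, C, D}: service 110 + fixed 973 = 1083
(All 15 nonempty subsets were checked; A only is lowest.)

Open A only; minimum total cost 616.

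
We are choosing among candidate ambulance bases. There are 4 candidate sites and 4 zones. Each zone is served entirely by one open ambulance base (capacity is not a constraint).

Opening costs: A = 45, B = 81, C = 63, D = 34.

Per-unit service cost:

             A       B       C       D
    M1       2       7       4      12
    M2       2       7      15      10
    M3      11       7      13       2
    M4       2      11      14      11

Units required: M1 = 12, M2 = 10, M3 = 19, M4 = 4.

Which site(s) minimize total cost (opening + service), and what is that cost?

Open A and D; minimum total cost 169.

For any fixed open set, each zone goes to its cheapest open site; total = fixed + service.
{A, D}: M1→A 2·12=24, M2→A 2·10=20, M3→D 2·19=38, M4→A 2·4=8. Service 90; fixed 79; total 169.
{A, C, D}: service 90 + fixed 142 = 232
{A, B, D}: service 90 + fixed 160 = 250
{A, B, C, D}: service 90 + fixed 223 = 313
No other subset beats 169.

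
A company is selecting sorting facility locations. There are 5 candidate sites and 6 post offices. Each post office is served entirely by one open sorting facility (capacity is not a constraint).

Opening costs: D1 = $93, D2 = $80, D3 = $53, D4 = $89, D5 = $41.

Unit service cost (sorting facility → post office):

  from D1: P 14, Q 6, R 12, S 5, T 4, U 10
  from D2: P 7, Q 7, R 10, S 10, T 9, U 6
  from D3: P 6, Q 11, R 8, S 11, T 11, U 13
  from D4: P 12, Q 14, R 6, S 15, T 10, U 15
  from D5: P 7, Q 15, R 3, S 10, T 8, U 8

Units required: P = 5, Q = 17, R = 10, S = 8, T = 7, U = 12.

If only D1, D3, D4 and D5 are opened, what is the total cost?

Each post office is assigned to its cheapest site among the open ones.
{D1, D3, D4, D5}: P→D3 6·5=30, Q→D1 6·17=102, R→D5 3·10=30, S→D1 5·8=40, T→D1 4·7=28, U→D5 8·12=96. Service 326; fixed 276; total 602.

Total cost: 602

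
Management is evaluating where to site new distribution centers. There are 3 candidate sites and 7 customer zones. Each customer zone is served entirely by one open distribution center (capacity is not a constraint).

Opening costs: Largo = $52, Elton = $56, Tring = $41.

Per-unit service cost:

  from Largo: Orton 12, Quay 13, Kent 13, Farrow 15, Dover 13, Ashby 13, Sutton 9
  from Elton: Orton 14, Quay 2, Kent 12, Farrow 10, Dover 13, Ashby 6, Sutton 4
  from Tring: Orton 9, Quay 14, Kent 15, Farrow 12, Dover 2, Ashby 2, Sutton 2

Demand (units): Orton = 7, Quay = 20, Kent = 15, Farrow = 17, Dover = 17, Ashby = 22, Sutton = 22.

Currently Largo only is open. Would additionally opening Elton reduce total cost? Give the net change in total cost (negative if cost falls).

Current service cost with {Largo}: 1499.
Adding Elton: each customer zone re-picks its cheapest; new service cost 915, saving 584.
Extra fixed cost: 56. Net change = 56 − 584 = -528.
(Totals: 1551 → 1023.)

Yes — net change −528 (cost falls by 528).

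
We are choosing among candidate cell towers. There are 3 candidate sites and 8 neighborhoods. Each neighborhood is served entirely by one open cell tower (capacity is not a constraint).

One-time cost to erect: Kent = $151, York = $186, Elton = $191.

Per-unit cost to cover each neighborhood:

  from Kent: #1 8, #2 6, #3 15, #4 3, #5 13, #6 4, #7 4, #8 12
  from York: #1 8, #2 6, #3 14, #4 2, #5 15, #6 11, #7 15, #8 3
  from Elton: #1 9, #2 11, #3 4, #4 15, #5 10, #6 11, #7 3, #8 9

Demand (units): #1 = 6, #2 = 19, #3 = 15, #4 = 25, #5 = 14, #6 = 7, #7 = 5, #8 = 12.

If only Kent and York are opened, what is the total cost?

Each neighborhood is assigned to its cheapest site among the open ones.
{Kent, York}: #1→Kent 8·6=48, #2→Kent 6·19=114, #3→York 14·15=210, #4→York 2·25=50, #5→Kent 13·14=182, #6→Kent 4·7=28, #7→Kent 4·5=20, #8→York 3·12=36. Service 688; fixed 337; total 1025.

Total cost: 1025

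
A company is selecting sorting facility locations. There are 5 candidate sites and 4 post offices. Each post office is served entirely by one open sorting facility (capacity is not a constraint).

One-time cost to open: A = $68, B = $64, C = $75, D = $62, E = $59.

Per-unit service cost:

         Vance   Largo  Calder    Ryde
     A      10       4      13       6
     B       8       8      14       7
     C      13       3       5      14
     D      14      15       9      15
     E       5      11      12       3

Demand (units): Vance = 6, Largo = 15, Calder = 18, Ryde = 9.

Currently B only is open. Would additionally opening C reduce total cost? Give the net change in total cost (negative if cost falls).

Yes — net change −162 (cost falls by 162).

Current service cost with {B}: 483.
Adding C: each post office re-picks its cheapest; new service cost 246, saving 237.
Extra fixed cost: 75. Net change = 75 − 237 = -162.
(Totals: 547 → 385.)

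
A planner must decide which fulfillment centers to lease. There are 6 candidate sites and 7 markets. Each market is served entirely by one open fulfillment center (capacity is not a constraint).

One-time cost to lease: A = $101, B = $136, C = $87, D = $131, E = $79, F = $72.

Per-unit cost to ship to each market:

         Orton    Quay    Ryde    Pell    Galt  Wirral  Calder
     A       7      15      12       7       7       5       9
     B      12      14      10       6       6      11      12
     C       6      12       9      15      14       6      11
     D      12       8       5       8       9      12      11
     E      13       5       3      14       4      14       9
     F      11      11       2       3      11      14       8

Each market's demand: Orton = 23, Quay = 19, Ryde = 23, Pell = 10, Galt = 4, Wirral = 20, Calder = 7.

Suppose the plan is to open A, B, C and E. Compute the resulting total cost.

Total cost: 944

Each market is assigned to its cheapest site among the open ones.
{A, B, C, E}: Orton→C 6·23=138, Quay→E 5·19=95, Ryde→E 3·23=69, Pell→B 6·10=60, Galt→E 4·4=16, Wirral→A 5·20=100, Calder→A 9·7=63. Service 541; fixed 403; total 944.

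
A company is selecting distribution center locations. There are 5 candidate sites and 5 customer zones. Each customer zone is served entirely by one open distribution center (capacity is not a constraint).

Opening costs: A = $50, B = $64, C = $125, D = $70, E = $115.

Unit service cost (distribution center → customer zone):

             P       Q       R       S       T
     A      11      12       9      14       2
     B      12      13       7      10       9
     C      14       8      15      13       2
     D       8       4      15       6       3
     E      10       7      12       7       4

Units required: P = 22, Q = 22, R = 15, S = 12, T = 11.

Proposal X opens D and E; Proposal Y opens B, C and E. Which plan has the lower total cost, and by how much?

Proposal X is cheaper by 155.

Proposal X: {D, E}: P→D 8·22=176, Q→D 4·22=88, R→E 12·15=180, S→D 6·12=72, T→D 3·11=33. Service 549; fixed 185; total 734.
Proposal Y: {B, C, E}: P→E 10·22=220, Q→E 7·22=154, R→B 7·15=105, S→E 7·12=84, T→C 2·11=22. Service 585; fixed 304; total 889.
Difference: |734 − 889| = 155.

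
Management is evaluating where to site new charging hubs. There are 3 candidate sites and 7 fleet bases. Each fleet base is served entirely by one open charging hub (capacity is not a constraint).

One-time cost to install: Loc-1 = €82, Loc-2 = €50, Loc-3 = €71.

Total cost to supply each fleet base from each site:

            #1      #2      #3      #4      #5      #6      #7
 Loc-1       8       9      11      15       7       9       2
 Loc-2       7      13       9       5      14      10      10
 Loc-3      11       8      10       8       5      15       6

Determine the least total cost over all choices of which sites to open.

Minimum total cost: 118

For any fixed open set, each fleet base goes to its cheapest open site; total = fixed + service.
{Loc-2}: #1→Loc-2 7, #2→Loc-2 13, #3→Loc-2 9, #4→Loc-2 5, #5→Loc-2 14, #6→Loc-2 10, #7→Loc-2 10. Service 68; fixed 50; total 118.
{Loc-3}: service 63 + fixed 71 = 134
{Loc-1}: service 61 + fixed 82 = 143
{Loc-1, Loc-2, Loc-3}: service 45 + fixed 203 = 248
No other subset beats 118.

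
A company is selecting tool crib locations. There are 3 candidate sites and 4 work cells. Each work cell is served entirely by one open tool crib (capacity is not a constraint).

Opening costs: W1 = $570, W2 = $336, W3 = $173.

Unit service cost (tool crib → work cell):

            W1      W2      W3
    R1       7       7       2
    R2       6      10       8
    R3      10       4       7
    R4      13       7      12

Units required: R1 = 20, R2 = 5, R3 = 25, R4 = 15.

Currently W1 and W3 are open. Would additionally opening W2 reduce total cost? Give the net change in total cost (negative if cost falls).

No — net change +186 (cost rises by 186).

Current service cost with {W1, W3}: 425.
Adding W2: each work cell re-picks its cheapest; new service cost 275, saving 150.
Extra fixed cost: 336. Net change = 336 − 150 = 186.
(Totals: 1168 → 1354.)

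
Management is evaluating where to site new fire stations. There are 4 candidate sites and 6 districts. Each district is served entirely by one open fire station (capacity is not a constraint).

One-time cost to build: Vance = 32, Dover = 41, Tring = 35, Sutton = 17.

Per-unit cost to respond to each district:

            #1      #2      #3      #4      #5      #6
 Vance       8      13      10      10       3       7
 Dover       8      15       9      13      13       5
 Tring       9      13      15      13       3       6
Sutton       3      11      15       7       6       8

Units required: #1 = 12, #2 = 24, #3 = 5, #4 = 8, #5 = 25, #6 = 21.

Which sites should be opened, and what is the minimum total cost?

Open Vance, Dover and Sutton; minimum total cost 671.

For any fixed open set, each district goes to its cheapest open site; total = fixed + service.
{Vance, Dover, Sutton}: #1→Sutton 3·12=36, #2→Sutton 11·24=264, #3→Dover 9·5=45, #4→Sutton 7·8=56, #5→Vance 3·25=75, #6→Dover 5·21=105. Service 581; fixed 90; total 671.
{Dover, Tring, Sutton}: #1→Sutton 3·12=36, #2→Sutton 11·24=264, #3→Dover 9·5=45, #4→Sutton 7·8=56, #5→Tring 3·25=75, #6→Dover 5·21=105. Service 581; fixed 93; total 674.
{Vance, Sutton}: service 628 + fixed 49 = 677
{Vance, Dover, Tring, Sutton}: #1→Sutton 3·12=36, #2→Sutton 11·24=264, #3→Dover 9·5=45, #4→Sutton 7·8=56, #5→Vance 3·25=75, #6→Dover 5·21=105. Service 581; fixed 125; total 706.
(All 15 nonempty subsets were checked; Vance, Dover and Sutton is lowest.)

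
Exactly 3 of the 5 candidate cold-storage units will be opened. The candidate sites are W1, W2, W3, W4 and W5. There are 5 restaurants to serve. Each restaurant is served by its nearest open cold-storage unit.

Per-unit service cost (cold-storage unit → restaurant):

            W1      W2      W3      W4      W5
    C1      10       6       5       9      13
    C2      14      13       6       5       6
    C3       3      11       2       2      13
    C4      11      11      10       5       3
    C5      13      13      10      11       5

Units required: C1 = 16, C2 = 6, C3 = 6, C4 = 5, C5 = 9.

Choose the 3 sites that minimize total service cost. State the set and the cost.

With exactly 3 open, each restaurant uses its cheapest among the chosen.
{W3, W4, W5}: C1→W3 5·16=80, C2→W4 5·6=30, C3→W3 2·6=12, C4→W5 3·5=15, C5→W5 5·9=45. Service cost 182.
{W1, W3, W5}: service cost 188
{W2, W3, W5}: service cost 188
Among all 10 size-3 choices, {W3, W4, W5} is lowest.

Choose W3, W4 and W5; total service cost 182.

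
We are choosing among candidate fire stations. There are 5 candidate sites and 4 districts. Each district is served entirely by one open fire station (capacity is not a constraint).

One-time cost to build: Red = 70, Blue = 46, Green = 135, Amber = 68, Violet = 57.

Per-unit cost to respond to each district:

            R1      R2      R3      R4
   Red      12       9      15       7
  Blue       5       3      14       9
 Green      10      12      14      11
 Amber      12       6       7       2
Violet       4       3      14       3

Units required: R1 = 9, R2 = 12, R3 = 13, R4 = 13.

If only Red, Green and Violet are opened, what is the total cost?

Total cost: 555

Each district is assigned to its cheapest site among the open ones.
{Red, Green, Violet}: R1→Violet 4·9=36, R2→Violet 3·12=36, R3→Green 14·13=182, R4→Violet 3·13=39. Service 293; fixed 262; total 555.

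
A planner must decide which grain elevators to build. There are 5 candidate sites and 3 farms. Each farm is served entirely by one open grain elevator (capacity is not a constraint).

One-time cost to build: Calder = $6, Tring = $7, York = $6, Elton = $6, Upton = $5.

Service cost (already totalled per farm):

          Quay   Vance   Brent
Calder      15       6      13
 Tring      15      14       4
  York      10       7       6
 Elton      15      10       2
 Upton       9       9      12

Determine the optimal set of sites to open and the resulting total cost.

Open York only; minimum total cost 29.

For any fixed open set, each farm goes to its cheapest open site; total = fixed + service.
{York}: Quay→York 10, Vance→York 7, Brent→York 6. Service 23; fixed 6; total 29.
{York, Elton}: Quay→York 10, Vance→York 7, Brent→Elton 2. Service 19; fixed 12; total 31.
{Elton, Upton}: Quay→Upton 9, Vance→Upton 9, Brent→Elton 2. Service 20; fixed 11; total 31.
{Calder, Tring, York, Elton, Upton}: service 17 + fixed 30 = 47
No other subset beats 29.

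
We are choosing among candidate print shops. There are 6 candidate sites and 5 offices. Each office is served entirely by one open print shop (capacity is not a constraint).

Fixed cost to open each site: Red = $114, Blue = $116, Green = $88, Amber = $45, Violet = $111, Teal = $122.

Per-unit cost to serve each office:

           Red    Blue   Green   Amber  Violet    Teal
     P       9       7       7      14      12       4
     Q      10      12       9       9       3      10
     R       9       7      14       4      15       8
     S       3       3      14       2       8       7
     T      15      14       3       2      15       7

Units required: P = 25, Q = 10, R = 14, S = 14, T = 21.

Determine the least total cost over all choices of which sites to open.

Minimum total cost: 483

For any fixed open set, each office goes to its cheapest open site; total = fixed + service.
{Amber, Teal}: P→Teal 4·25=100, Q→Amber 9·10=90, R→Amber 4·14=56, S→Amber 2·14=28, T→Amber 2·21=42. Service 316; fixed 167; total 483.
{Green, Amber}: P→Green 7·25=175, Q→Green 9·10=90, R→Amber 4·14=56, S→Amber 2·14=28, T→Amber 2·21=42. Service 391; fixed 133; total 524.
{Amber, Violet, Teal}: service 256 + fixed 278 = 534
{Red, Blue, Green, Amber, Violet, Teal}: service 256 + fixed 596 = 852
No other subset beats 483.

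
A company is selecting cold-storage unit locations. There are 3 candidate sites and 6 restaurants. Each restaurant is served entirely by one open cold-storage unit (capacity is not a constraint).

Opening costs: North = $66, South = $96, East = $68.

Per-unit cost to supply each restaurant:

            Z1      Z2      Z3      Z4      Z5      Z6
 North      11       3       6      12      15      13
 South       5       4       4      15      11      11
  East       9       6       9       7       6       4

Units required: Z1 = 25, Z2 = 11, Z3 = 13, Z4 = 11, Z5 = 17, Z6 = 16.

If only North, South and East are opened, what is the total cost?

Each restaurant is assigned to its cheapest site among the open ones.
{North, South, East}: Z1→South 5·25=125, Z2→North 3·11=33, Z3→South 4·13=52, Z4→East 7·11=77, Z5→East 6·17=102, Z6→East 4·16=64. Service 453; fixed 230; total 683.

Total cost: 683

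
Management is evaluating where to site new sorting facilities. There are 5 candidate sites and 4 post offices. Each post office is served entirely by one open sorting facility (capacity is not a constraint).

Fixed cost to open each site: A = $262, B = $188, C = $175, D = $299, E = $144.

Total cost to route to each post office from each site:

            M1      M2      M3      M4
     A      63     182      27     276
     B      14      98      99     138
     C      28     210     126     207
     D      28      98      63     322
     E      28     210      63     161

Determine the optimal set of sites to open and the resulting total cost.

For any fixed open set, each post office goes to its cheapest open site; total = fixed + service.
{B}: M1→B 14, M2→B 98, M3→B 99, M4→B 138. Service 349; fixed 188; total 537.
{E}: M1→E 28, M2→E 210, M3→E 63, M4→E 161. Service 462; fixed 144; total 606.
{B, E}: service 313 + fixed 332 = 645
{A, B, C, D, E}: service 277 + fixed 1068 = 1345
No other subset beats 537.

Open B only; minimum total cost 537.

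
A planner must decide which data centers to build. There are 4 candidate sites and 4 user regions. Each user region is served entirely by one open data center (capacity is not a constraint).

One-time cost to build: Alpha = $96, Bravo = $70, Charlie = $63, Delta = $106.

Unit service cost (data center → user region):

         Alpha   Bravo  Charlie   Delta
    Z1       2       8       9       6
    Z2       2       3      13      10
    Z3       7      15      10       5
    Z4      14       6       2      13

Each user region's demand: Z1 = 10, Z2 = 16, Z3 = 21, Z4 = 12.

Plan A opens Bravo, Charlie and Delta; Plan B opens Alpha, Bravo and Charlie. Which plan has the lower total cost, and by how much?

Plan B is cheaper by 24.

Plan A: {Bravo, Charlie, Delta}: Z1→Delta 6·10=60, Z2→Bravo 3·16=48, Z3→Delta 5·21=105, Z4→Charlie 2·12=24. Service 237; fixed 239; total 476.
Plan B: {Alpha, Bravo, Charlie}: Z1→Alpha 2·10=20, Z2→Alpha 2·16=32, Z3→Alpha 7·21=147, Z4→Charlie 2·12=24. Service 223; fixed 229; total 452.
Difference: |476 − 452| = 24.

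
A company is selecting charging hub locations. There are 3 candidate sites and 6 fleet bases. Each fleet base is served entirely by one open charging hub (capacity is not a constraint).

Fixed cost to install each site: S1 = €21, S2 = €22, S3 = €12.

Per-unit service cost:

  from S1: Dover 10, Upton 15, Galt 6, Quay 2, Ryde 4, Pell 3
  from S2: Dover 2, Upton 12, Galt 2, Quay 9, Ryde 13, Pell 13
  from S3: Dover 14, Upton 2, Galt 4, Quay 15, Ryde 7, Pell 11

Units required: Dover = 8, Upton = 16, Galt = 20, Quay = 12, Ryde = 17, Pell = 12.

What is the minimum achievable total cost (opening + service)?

Minimum total cost: 271

For any fixed open set, each fleet base goes to its cheapest open site; total = fixed + service.
{S1, S2, S3}: Dover→S2 2·8=16, Upton→S3 2·16=32, Galt→S2 2·20=40, Quay→S1 2·12=24, Ryde→S1 4·17=68, Pell→S1 3·12=36. Service 216; fixed 55; total 271.
{S1, S3}: Dover→S1 10·8=80, Upton→S3 2·16=32, Galt→S3 4·20=80, Quay→S1 2·12=24, Ryde→S1 4·17=68, Pell→S1 3·12=36. Service 320; fixed 33; total 353.
{S1, S2}: service 376 + fixed 43 = 419
{S3}: service 655 + fixed 12 = 667
No other subset beats 271.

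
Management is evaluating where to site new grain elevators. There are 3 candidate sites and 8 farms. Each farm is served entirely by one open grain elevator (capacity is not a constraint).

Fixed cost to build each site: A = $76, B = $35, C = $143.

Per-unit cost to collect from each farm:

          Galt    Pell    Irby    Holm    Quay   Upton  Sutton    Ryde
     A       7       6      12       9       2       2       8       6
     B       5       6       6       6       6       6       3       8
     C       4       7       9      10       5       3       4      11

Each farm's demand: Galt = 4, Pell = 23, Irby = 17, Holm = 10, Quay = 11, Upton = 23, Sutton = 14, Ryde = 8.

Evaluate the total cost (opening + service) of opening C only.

Each farm is assigned to its cheapest site among the open ones.
{C}: Galt→C 4·4=16, Pell→C 7·23=161, Irby→C 9·17=153, Holm→C 10·10=100, Quay→C 5·11=55, Upton→C 3·23=69, Sutton→C 4·14=56, Ryde→C 11·8=88. Service 698; fixed 143; total 841.

Total cost: 841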